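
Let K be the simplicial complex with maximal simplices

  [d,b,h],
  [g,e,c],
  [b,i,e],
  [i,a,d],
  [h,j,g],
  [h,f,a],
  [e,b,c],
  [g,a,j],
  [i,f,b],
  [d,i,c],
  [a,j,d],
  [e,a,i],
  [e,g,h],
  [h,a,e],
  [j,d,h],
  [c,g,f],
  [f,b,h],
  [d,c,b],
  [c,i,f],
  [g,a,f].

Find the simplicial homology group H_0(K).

H_0 = Z.

Fix the vertex order a < b < c < d < e < f < g < h < i < j and write every simplex with vertices in increasing order. Then dim K = 2 and the simplices of K are:

  0-simplices (10): a, b, c, d, e, f, g, h, i, j
  1-simplices (30): ad, ae, af, ag, ah, ai, aj, bc, bd, be, bf, bh, bi, cd, ce, cf, cg, ci, dh, di, dj, eg, eh, ei, fg, fh, fi, gh, gj, hj
  2-simplices (20): adi, adj, aeh, aei, afg, afh, agj, bcd, bce, bdh, bei, bfh, bfi, cdi, ceg, cfg, cfi, dhj, egh, ghj

Hence C_0 ≅ Z^10, C_1 ≅ Z^30, C_2 ≅ Z^20.

The boundary map ∂_1: C_1 → C_0 is given by ∂[p,q] = [q] − [p]. For instance
  ∂ad = d − a.
The 10×30 boundary matrix has rank 9 and Smith normal form diag(1,1,1,1,1,1,1,1,1).

∂_2: C_2 → C_1 sends each 2-simplex [p,q,r] to [q,r] − [p,r] + [p,q]. For instance
  ∂bcd = cd − bd + bc,
  ∂afh = fh − ah + af.
The 30×20 boundary matrix has rank 20 and Smith normal form diag(1,1,1,1,1,1,1,1,1,1,1,1,1,1,1,1,1,1,1,2).

Reading off H_k = ker ∂_k / im ∂_{k+1}:

  H_0: rank C_0 − rank ∂_1 = 10 − 9 = 1, and the invariant factors of ∂_1 are all 1, so H_0 ≅ Z.

(K is a triangulation of the Klein bottle.)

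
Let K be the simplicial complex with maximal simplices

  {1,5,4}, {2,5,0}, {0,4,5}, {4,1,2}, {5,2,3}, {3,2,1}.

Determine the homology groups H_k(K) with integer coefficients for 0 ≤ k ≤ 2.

Take the total order 0 < 1 < 2 < 3 < 4 < 5 on the vertex set. Then K (dimension 2) consists of the simplices:

  0-simplices (6): [0], [1], [2], [3], [4], [5]
  1-simplices (12): [0,2], [0,4], [0,5], [1,2], [1,3], [1,4], [1,5], [2,3], [2,4], [2,5], [3,5], [4,5]
  2-simplices (6): [0,2,5], [0,4,5], [1,2,3], [1,2,4], [1,4,5], [2,3,5]

giving chain groups C_0 ≅ Z^6, C_1 ≅ Z^12, C_2 ≅ Z^6.

∂_1: C_1 → C_0 is given by ∂[p,q] = [q] − [p]. For instance
  ∂[1,2] = [2] − [1].
This gives a 6×12 integer matrix of rank 5; reducing to Smith normal form yields diagonal entries (1,1,1,1,1).

Boundary ∂_2: C_2 → C_1 sends each 2-simplex [p,q,r] to [q,r] − [p,r] + [p,q]. For instance
  ∂[0,4,5] = [4,5] − [0,5] + [0,4],
  ∂[1,4,5] = [4,5] − [1,5] + [1,4].
The resulting 12×6 matrix has rank 6, and its Smith normal form has invariant factors (1,1,1,1,1,1).

Reading off H_k = ker ∂_k / im ∂_{k+1}:

  H_0: rank C_0 − rank ∂_1 = 6 − 5 = 1, and the invariant factors of ∂_1 are all 1, so H_0 = Z.
  H_1: rank ker ∂_1 − rank ∂_2 = (12 − 5) − 6 = 1, and the invariant factors of ∂_2 are all 1, so H_1 = Z.
  H_2: rank ker ∂_2 − rank ∂_3 = (6 − 6) − 0 = 0, and there is no ∂_3, so H_2 = 0.

As a check, the Euler characteristic is 6 − 12 + 6 = 0, which agrees with 1 − 1 + 0 = 0.

H_0 = Z,  H_1 = Z,  H_2 = 0.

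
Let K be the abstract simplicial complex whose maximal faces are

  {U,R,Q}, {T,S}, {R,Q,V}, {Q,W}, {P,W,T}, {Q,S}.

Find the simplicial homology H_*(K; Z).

H_0 ≅ Z,  H_1 ≅ Z,  H_2 = 0.

Order the vertices as P < Q < R < S < T < U < V < W. Listing each simplex with vertices in this order, K has dimension 2 with simplices:

  0-simplices (8): P, Q, R, S, T, U, V, W
  1-simplices (11): PT, PW, QR, QS, QU, QV, QW, RU, RV, ST, TW
  2-simplices (3): PTW, QRU, QRV

giving chain groups C_0 ≅ Z^8, C_1 ≅ Z^11, C_2 ≅ Z^3.

The boundary map ∂_1: C_1 → C_0 is given by ∂[p,q] = [q] − [p].
This gives a 8×11 integer matrix of rank 7; reducing to Smith normal form yields diagonal entries (1,1,1,1,1,1,1).

The boundary map ∂_2: C_2 → C_1 sends each 2-simplex [p,q,r] to [q,r] − [p,r] + [p,q]. For instance
  ∂QRV = RV − QV + QR,
  ∂PTW = TW − PW + PT.
The 11×3 boundary matrix has rank 3 and Smith normal form diag(1,1,1).

Now H_k = ker ∂_k / im ∂_{k+1}, so:

  H_0: rank C_0 − rank ∂_1 = 8 − 7 = 1, and the invariant factors of ∂_1 are all 1, so H_0 ≅ Z.
  H_1: rank ker ∂_1 − rank ∂_2 = (11 − 7) − 3 = 1, and the invariant factors of ∂_2 are all 1, so H_1 ≅ Z.
  H_2: rank ker ∂_2 − rank ∂_3 = (3 − 3) − 0 = 0, and there is no ∂_3, so H_2 ≅ 0.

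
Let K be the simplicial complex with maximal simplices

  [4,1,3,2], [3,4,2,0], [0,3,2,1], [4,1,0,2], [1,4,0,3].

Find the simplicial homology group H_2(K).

H_2 = 0.

K has 5 vertices, 10 edges, 10 triangles, 5 3-simplices.
rank ∂_2 = 6, rank ∂_3 = 4 ⇒ b_2 = 10 − 6 − 4 = 0; all invariant factors of ∂_3 are 1 so no torsion. So H_2 = 0.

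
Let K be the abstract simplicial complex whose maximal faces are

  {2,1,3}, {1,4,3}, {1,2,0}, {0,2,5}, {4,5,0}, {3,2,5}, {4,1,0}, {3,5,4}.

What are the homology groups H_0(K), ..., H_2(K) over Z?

H_0 ≅ Z,  H_1 = 0,  H_2 ≅ Z.

Fix the vertex order 0 < 1 < 2 < 3 < 4 < 5 and write every simplex with vertices in increasing order. Then dim K = 2 and the simplices of K are:

  0-simplices (6): [0], [1], [2], [3], [4], [5]
  1-simplices (12): [0,1], [0,2], [0,4], [0,5], [1,2], [1,3], [1,4], [2,3], [2,5], [3,4], [3,5], [4,5]
  2-simplices (8): [0,1,2], [0,1,4], [0,2,5], [0,4,5], [1,2,3], [1,3,4], [2,3,5], [3,4,5]

Hence C_0 ≅ Z^6, C_1 ≅ Z^12, C_2 ≅ Z^8.

The boundary map ∂_1: C_1 → C_0 sends each edge [p,q] (with p < q) to q − p.
The 6×12 boundary matrix has rank 5 and Smith normal form diag(1,1,1,1,1).

Boundary ∂_2: C_2 → C_1 acts by ∂[p,q,r] = [q,r] − [p,r] + [p,q]. For instance
  ∂[1,3,4] = [3,4] − [1,4] + [1,3],
  ∂[3,4,5] = [4,5] − [3,5] + [3,4].
This gives a 12×8 integer matrix of rank 7; reducing to Smith normal form yields diagonal entries (1,1,1,1,1,1,1).

Reading off H_k = ker ∂_k / im ∂_{k+1}:

  H_0: rank C_0 − rank ∂_1 = 6 − 5 = 1, and the invariant factors of ∂_1 are all 1, so H_0 = Z.
  H_1: rank ker ∂_1 − rank ∂_2 = (12 − 5) − 7 = 0, and the invariant factors of ∂_2 are all 1, so H_1 = 0.
  H_2: rank ker ∂_2 − rank ∂_3 = (8 − 7) − 0 = 1, and there is no ∂_3, so H_2 = Z.

(K is a triangulation of the 2-sphere S^2.)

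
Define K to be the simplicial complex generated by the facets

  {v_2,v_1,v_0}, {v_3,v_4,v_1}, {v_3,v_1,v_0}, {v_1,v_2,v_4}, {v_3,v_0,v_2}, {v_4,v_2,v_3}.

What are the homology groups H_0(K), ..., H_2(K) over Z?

H_0 = Z,  H_1 = 0,  H_2 = Z.

Order the vertices as v_0 < v_1 < v_2 < v_3 < v_4. Listing each simplex with vertices in this order, K has dimension 2 with simplices:

  0-simplices (5): [v_0], [v_1], [v_2], [v_3], [v_4]
  1-simplices (9): [v_0,v_1], [v_0,v_2], [v_0,v_3], [v_1,v_2], [v_1,v_3], [v_1,v_4], [v_2,v_3], [v_2,v_4], [v_3,v_4]
  2-simplices (6): [v_0,v_1,v_2], [v_0,v_1,v_3], [v_0,v_2,v_3], [v_1,v_2,v_4], [v_1,v_3,v_4], [v_2,v_3,v_4]

so the chain groups are C_0 ≅ Z^5, C_1 ≅ Z^9, C_2 ≅ Z^6.

∂_1: C_1 → C_0 sends each edge [p,q] (with p < q) to q − p.
As a 5×9 matrix over Z this has rank 4, with invariant factors (1,1,1,1).

∂_2: C_2 → C_1 acts by ∂[p,q,r] = [q,r] − [p,r] + [p,q]. For instance
  ∂[v_1,v_3,v_4] = [v_3,v_4] − [v_1,v_4] + [v_1,v_3],
  ∂[v_0,v_1,v_3] = [v_1,v_3] − [v_0,v_3] + [v_0,v_1].
This gives a 9×6 integer matrix of rank 5; reducing to Smith normal form yields diagonal entries (1,1,1,1,1).

Now H_k = ker ∂_k / im ∂_{k+1}, so:

  H_0: rank C_0 − rank ∂_1 = 5 − 4 = 1, and the invariant factors of ∂_1 are all 1, so H_0 ≅ Z.
  H_1: rank ker ∂_1 − rank ∂_2 = (9 − 4) − 5 = 0, and the invariant factors of ∂_2 are all 1, so H_1 ≅ 0.
  H_2: rank ker ∂_2 − rank ∂_3 = (6 − 5) − 0 = 1, and there is no ∂_3, so H_2 ≅ Z.

(K is a triangulation of the 2-sphere S^2.)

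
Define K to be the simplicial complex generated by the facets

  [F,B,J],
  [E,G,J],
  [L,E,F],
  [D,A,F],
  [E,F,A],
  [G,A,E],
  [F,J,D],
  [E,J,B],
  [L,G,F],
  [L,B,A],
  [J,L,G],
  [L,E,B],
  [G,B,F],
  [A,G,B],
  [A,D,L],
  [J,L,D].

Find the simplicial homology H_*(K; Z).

We work with the vertex ordering A < B < D < E < F < G < J < L. The simplices of K, each written with vertices in increasing order, are:

  0-simplices (8): A, B, D, E, F, G, J, L
  1-simplices (24): AB, AD, AE, AF, AG, AL, BE, BF, BG, BJ, BL, DF, DJ, DL, EF, EG, EJ, EL, FG, FJ, FL, GJ, GL, JL
  2-simplices (16): ABG, ABL, ADF, ADL, AEF, AEG, BEJ, BEL, BFG, BFJ, DFJ, DJL, EFL, EGJ, FGL, GJL

Hence C_0 ≅ Z^8, C_1 ≅ Z^24, C_2 ≅ Z^16.

The boundary map ∂_1: C_1 → C_0 sends each edge [p,q] (with p < q) to q − p.
The resulting 8×24 matrix has rank 7, and its Smith normal form has invariant factors (1,1,1,1,1,1,1).

∂_2: C_2 → C_1 maps a triangle to the signed sum of its edges. For instance
  ∂BEL = EL − BL + BE,
  ∂FGL = GL − FL + FG.
The resulting 24×16 matrix has rank 15, and its Smith normal form has invariant factors (1,1,1,1,1,1,1,1,1,1,1,1,1,1,1).

Computing H_k = (kernel of ∂_k) / (image of ∂_{k+1}):

  H_0: rank C_0 − rank ∂_1 = 8 − 7 = 1, and the invariant factors of ∂_1 are all 1, so H_0 = Z.
  H_1: rank ker ∂_1 − rank ∂_2 = (24 − 7) − 15 = 2, and the invariant factors of ∂_2 are all 1, so H_1 = Z^2.
  H_2: rank ker ∂_2 − rank ∂_3 = (16 − 15) − 0 = 1, and there is no ∂_3, so H_2 = Z.

As a check, the Euler characteristic is 8 − 24 + 16 = 0, which agrees with 1 − 2 + 1 = 0.

H_0 = Z,  H_1 = Z^2,  H_2 = Z.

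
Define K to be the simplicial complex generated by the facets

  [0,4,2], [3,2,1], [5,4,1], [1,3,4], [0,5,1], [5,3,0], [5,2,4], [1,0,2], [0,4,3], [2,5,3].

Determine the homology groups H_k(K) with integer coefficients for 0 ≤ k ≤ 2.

H_0 = Z,  H_1 = Z/2,  H_2 = 0.

Order the vertices as 0 < 1 < 2 < 3 < 4 < 5. Listing each simplex with vertices in this order, K has dimension 2 with simplices:

  0-simplices (6): [0], [1], [2], [3], [4], [5]
  1-simplices (15): [0,1], [0,2], [0,3], [0,4], [0,5], [1,2], [1,3], [1,4], [1,5], [2,3], [2,4], [2,5], [3,4], [3,5], [4,5]
  2-simplices (10): [0,1,2], [0,1,5], [0,2,4], [0,3,4], [0,3,5], [1,2,3], [1,3,4], [1,4,5], [2,3,5], [2,4,5]

Hence C_0 ≅ Z^6, C_1 ≅ Z^15, C_2 ≅ Z^10.

The boundary map ∂_1: C_1 → C_0 maps an edge to its endpoints' difference, ∂[p,q] = q − p.
The resulting 6×15 matrix has rank 5, and its Smith normal form has invariant factors (1,1,1,1,1).

∂_2: C_2 → C_1 sends each 2-simplex [p,q,r] to [q,r] − [p,r] + [p,q]. For instance
  ∂[1,4,5] = [4,5] − [1,5] + [1,4],
  ∂[2,4,5] = [4,5] − [2,5] + [2,4].
The 15×10 boundary matrix has rank 10 and Smith normal form diag(1,1,1,1,1,1,1,1,1,2).

Computing H_k = (kernel of ∂_k) / (image of ∂_{k+1}):

  H_0: rank C_0 − rank ∂_1 = 6 − 5 = 1, and the invariant factors of ∂_1 are all 1, so H_0 ≅ Z.
  H_1: rank ker ∂_1 − rank ∂_2 = (15 − 5) − 10 = 0, and ∂_2 has invariant factor 2 > 1, so H_1 ≅ Z/2.
  H_2: rank ker ∂_2 − rank ∂_3 = (10 − 10) − 0 = 0, and there is no ∂_3, so H_2 ≅ 0.

As a check, the Euler characteristic is 6 − 15 + 10 = 1, which agrees with 1 − 0 + 0 = 1.
(K is a triangulation of the real projective plane RP^2.)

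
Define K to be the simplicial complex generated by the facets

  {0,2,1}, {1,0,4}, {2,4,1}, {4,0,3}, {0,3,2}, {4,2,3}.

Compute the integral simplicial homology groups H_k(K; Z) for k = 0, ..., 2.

K has 5 vertices, 9 edges, 6 triangles.
rank ∂_0 = 0, rank ∂_1 = 4 ⇒ b_0 = 5 − 0 − 4 = 1; all invariant factors of ∂_1 are 1 so no torsion. So H_0 = Z.
rank ∂_1 = 4, rank ∂_2 = 5 ⇒ b_1 = 9 − 4 − 5 = 0; all invariant factors of ∂_2 are 1 so no torsion. So H_1 = 0.
rank ∂_2 = 5, rank ∂_3 = 0 ⇒ b_2 = 6 − 5 − 0 = 1. So H_2 = Z.

H_0 = Z,  H_1 = 0,  H_2 = Z.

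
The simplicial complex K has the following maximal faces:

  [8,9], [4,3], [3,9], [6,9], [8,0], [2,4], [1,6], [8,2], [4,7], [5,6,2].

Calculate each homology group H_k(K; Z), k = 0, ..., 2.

Fix the vertex order 0 < 1 < 2 < 3 < 4 < 5 < 6 < 7 < 8 < 9 and write every simplex with vertices in increasing order. Then dim K = 2 and the simplices of K are:

  0-simplices (10): [0], [1], [2], [3], [4], [5], [6], [7], [8], [9]
  1-simplices (12): [0,8], [1,6], [2,4], [2,5], [2,6], [2,8], [3,4], [3,9], [4,7], [5,6], [6,9], [8,9]
  2-simplices (1): [2,5,6]

so the chain groups are C_0 ≅ Z^10, C_1 ≅ Z^12, C_2 ≅ Z^1.

∂_1: C_1 → C_0 sends each edge [p,q] (with p < q) to q − p. For instance
  ∂[1,6] = [6] − [1].
The 10×12 boundary matrix has rank 9 and Smith normal form diag(1,1,1,1,1,1,1,1,1).

Boundary ∂_2: C_2 → C_1 maps a triangle to the signed sum of its edges. For instance
  ∂[2,5,6] = [5,6] − [2,6] + [2,5].
The resulting 12×1 matrix has rank 1, and its Smith normal form has invariant factors (1).

Reading off H_k = ker ∂_k / im ∂_{k+1}:

  H_0: rank C_0 − rank ∂_1 = 10 − 9 = 1, and the invariant factors of ∂_1 are all 1, so H_0 ≅ Z.
  H_1: rank ker ∂_1 − rank ∂_2 = (12 − 9) − 1 = 2, and the invariant factors of ∂_2 are all 1, so H_1 ≅ Z^2.
  H_2: rank ker ∂_2 − rank ∂_3 = (1 − 1) − 0 = 0, and there is no ∂_3, so H_2 ≅ 0.

H_0 = Z,  H_1 = Z^2,  H_2 = 0.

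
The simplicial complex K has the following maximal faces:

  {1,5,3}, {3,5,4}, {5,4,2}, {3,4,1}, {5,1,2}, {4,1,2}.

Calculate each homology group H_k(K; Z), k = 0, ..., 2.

H_0 = Z,  H_1 = 0,  H_2 = Z.

We work with the vertex ordering 1 < 2 < 3 < 4 < 5. The simplices of K, each written with vertices in increasing order, are:

  0-simplices (5): [1], [2], [3], [4], [5]
  1-simplices (9): [1,2], [1,3], [1,4], [1,5], [2,4], [2,5], [3,4], [3,5], [4,5]
  2-simplices (6): [1,2,4], [1,2,5], [1,3,4], [1,3,5], [2,4,5], [3,4,5]

giving chain groups C_0 ≅ Z^5, C_1 ≅ Z^9, C_2 ≅ Z^6.

The boundary map ∂_1: C_1 → C_0 sends each edge [p,q] (with p < q) to q − p. For instance
  ∂[2,4] = [4] − [2].
As a 5×9 matrix over Z this has rank 4, with invariant factors (1,1,1,1).

Boundary ∂_2: C_2 → C_1 sends each 2-simplex [p,q,r] to [q,r] − [p,r] + [p,q]. For instance
  ∂[1,3,5] = [3,5] − [1,5] + [1,3],
  ∂[2,4,5] = [4,5] − [2,5] + [2,4].
This gives a 9×6 integer matrix of rank 5; reducing to Smith normal form yields diagonal entries (1,1,1,1,1).

From H_k ≅ ker(∂_k) / im(∂_{k+1}) we obtain:

  H_0: rank C_0 − rank ∂_1 = 5 − 4 = 1, and the invariant factors of ∂_1 are all 1, so H_0 ≅ Z.
  H_1: rank ker ∂_1 − rank ∂_2 = (9 − 4) − 5 = 0, and the invariant factors of ∂_2 are all 1, so H_1 ≅ 0.
  H_2: rank ker ∂_2 − rank ∂_3 = (6 − 5) − 0 = 1, and there is no ∂_3, so H_2 ≅ Z.

As a check, the Euler characteristic is 5 − 9 + 6 = 2, which agrees with 1 − 0 + 1 = 2.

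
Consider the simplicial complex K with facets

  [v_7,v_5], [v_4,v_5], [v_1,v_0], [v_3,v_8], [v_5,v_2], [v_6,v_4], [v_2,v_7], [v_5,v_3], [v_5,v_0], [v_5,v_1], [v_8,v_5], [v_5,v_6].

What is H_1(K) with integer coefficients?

K has 9 vertices, 12 edges.
rank ∂_1 = 8, rank ∂_2 = 0 ⇒ b_1 = 12 − 8 − 0 = 4. So H_1 = Z^4.

H_1 ≅ Z^4.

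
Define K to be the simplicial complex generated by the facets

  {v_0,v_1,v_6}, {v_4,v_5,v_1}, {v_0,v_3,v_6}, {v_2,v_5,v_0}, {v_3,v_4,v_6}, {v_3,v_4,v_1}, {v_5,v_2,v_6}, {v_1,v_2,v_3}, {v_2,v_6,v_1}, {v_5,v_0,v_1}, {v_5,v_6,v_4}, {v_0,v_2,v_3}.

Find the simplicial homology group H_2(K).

K has 7 vertices, 18 edges, 12 triangles.
rank ∂_2 = 12, rank ∂_3 = 0 ⇒ b_2 = 12 − 12 − 0 = 0. So H_2 ≅ 0.

H_2 ≅ 0.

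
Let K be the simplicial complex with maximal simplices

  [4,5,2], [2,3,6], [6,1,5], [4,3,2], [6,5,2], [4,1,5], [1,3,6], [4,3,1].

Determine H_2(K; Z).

H_2 = Z.

We work with the vertex ordering 1 < 2 < 3 < 4 < 5 < 6. The simplices of K, each written with vertices in increasing order, are:

  0-simplices (6): [1], [2], [3], [4], [5], [6]
  1-simplices (12): [1,3], [1,4], [1,5], [1,6], [2,3], [2,4], [2,5], [2,6], [3,4], [3,6], [4,5], [5,6]
  2-simplices (8): [1,3,4], [1,3,6], [1,4,5], [1,5,6], [2,3,4], [2,3,6], [2,4,5], [2,5,6]

Hence C_0 ≅ Z^6, C_1 ≅ Z^12, C_2 ≅ Z^8.

∂_1: C_1 → C_0 maps an edge to its endpoints' difference, ∂[p,q] = q − p. For instance
  ∂[2,5] = [5] − [2].
The 6×12 boundary matrix has rank 5 and Smith normal form diag(1,1,1,1,1).

Boundary ∂_2: C_2 → C_1 sends each 2-simplex [p,q,r] to [q,r] − [p,r] + [p,q]. For instance
  ∂[2,5,6] = [5,6] − [2,6] + [2,5],
  ∂[1,3,4] = [3,4] − [1,4] + [1,3].
This gives a 12×8 integer matrix of rank 7; reducing to Smith normal form yields diagonal entries (1,1,1,1,1,1,1).

Computing H_k = (kernel of ∂_k) / (image of ∂_{k+1}):

  H_2: rank ker ∂_2 − rank ∂_3 = (8 − 7) − 0 = 1, and there is no ∂_3, so H_2 = Z.

(K is a triangulation of the 2-sphere S^2.)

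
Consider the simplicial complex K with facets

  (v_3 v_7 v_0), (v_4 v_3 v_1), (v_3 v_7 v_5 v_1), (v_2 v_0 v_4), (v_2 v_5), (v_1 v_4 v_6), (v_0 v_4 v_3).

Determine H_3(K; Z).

We work with the vertex ordering v_0 < v_1 < v_2 < v_3 < v_4 < v_5 < v_6 < v_7. The simplices of K, each written with vertices in increasing order, are:

  0-simplices (8): [v_0], [v_1], [v_2], [v_3], [v_4], [v_5], [v_6], [v_7]
  1-simplices (16): (16 of them)
  2-simplices (9): [v_0,v_2,v_4], [v_0,v_3,v_4], [v_0,v_3,v_7], [v_1,v_3,v_4], [v_1,v_3,v_5], [v_1,v_3,v_7], [v_1,v_4,v_6], [v_1,v_5,v_7], [v_3,v_5,v_7]
  3-simplices (1): [v_1,v_3,v_5,v_7]

giving chain groups C_0 ≅ Z^8, C_1 ≅ Z^16, C_2 ≅ Z^9, C_3 ≅ Z^1.

The boundary map ∂_1: C_1 → C_0 maps an edge to its endpoints' difference, ∂[p,q] = q − p. For instance
  ∂[v_3,v_5] = [v_5] − [v_3].
This gives a 8×16 integer matrix of rank 7; reducing to Smith normal form yields diagonal entries (1,1,1,1,1,1,1).

The boundary map ∂_2: C_2 → C_1 sends each 2-simplex [p,q,r] to [q,r] − [p,r] + [p,q]. For instance
  ∂[v_3,v_5,v_7] = [v_5,v_7] − [v_3,v_7] + [v_3,v_5],
  ∂[v_0,v_3,v_4] = [v_3,v_4] − [v_0,v_4] + [v_0,v_3].
As a 16×9 matrix over Z this has rank 8, with invariant factors (1,1,1,1,1,1,1,1).

∂_3: C_3 → C_2 sends each 3-simplex σ to the alternating sum Σ_i (−1)^i (σ with its i-th vertex removed). For instance
  ∂[v_1,v_3,v_5,v_7] = [v_3,v_5,v_7] − [v_1,v_5,v_7] + [v_1,v_3,v_7] − [v_1,v_3,v_5].
The 9×1 boundary matrix has rank 1 and Smith normal form diag(1).

Computing H_k = (kernel of ∂_k) / (image of ∂_{k+1}):

  H_3: rank ker ∂_3 − rank ∂_4 = (1 − 1) − 0 = 0, and there is no ∂_4, so H_3 = 0.

H_3 = 0.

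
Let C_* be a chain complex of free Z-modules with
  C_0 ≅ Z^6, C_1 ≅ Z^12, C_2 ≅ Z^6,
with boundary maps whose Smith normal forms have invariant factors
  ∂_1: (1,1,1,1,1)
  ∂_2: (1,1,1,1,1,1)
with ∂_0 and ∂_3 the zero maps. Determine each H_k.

H_0 ≅ Z,  H_1 ≅ Z,  H_2 = 0.

H_0: b_0 = 6 − 0 − 5 = 1; torsion from ∂_1 factors > 1: none. So H_0 ≅ Z.
H_1: b_1 = 12 − 5 − 6 = 1; torsion from ∂_2 factors > 1: none. So H_1 ≅ Z.
H_2: b_2 = 6 − 6 − 0 = 0; torsion from ∂_3 factors > 1: none. So H_2 ≅ 0.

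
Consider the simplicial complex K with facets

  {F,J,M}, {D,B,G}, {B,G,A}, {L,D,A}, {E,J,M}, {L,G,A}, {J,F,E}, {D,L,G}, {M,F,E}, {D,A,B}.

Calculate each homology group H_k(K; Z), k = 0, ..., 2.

H_0 = Z^2,  H_1 = 0,  H_2 = Z^2.

Fix the vertex order A < B < D < E < F < G < J < L < M and write every simplex with vertices in increasing order. Then dim K = 2 and the simplices of K are:

  0-simplices (9): A, B, D, E, F, G, J, L, M
  1-simplices (15): AB, AD, AG, AL, BD, BG, DG, DL, EF, EJ, EM, FJ, FM, GL, JM
  2-simplices (10): ABD, ABG, ADL, AGL, BDG, DGL, EFJ, EFM, EJM, FJM

giving chain groups C_0 ≅ Z^9, C_1 ≅ Z^15, C_2 ≅ Z^10.

∂_1: C_1 → C_0 maps an edge to its endpoints' difference, ∂[p,q] = q − p.
This gives a 9×15 integer matrix of rank 7; reducing to Smith normal form yields diagonal entries (1,1,1,1,1,1,1).

∂_2: C_2 → C_1 sends each 2-simplex [p,q,r] to [q,r] − [p,r] + [p,q]. For instance
  ∂ABD = BD − AD + AB,
  ∂EFM = FM − EM + EF.
The resulting 15×10 matrix has rank 8, and its Smith normal form has invariant factors (1,1,1,1,1,1,1,1).

Computing H_k = (kernel of ∂_k) / (image of ∂_{k+1}):

  H_0: rank C_0 − rank ∂_1 = 9 − 7 = 2, and the invariant factors of ∂_1 are all 1, so H_0 ≅ Z^2.
  H_1: rank ker ∂_1 − rank ∂_2 = (15 − 7) − 8 = 0, and the invariant factors of ∂_2 are all 1, so H_1 ≅ 0.
  H_2: rank ker ∂_2 − rank ∂_3 = (10 − 8) − 0 = 2, and there is no ∂_3, so H_2 ≅ Z^2.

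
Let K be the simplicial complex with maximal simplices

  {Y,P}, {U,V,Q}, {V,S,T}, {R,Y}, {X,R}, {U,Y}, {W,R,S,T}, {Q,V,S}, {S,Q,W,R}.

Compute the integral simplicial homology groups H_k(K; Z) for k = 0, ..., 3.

H_0 ≅ Z,  H_1 ≅ Z,  H_2 = 0,  H_3 = 0.

K has 10 vertices, 18 edges, 10 triangles, 2 3-simplices.
rank ∂_0 = 0, rank ∂_1 = 9 ⇒ b_0 = 10 − 0 − 9 = 1; all invariant factors of ∂_1 are 1 so no torsion. So H_0 ≅ Z.
rank ∂_1 = 9, rank ∂_2 = 8 ⇒ b_1 = 18 − 9 − 8 = 1; all invariant factors of ∂_2 are 1 so no torsion. So H_1 ≅ Z.
rank ∂_2 = 8, rank ∂_3 = 2 ⇒ b_2 = 10 − 8 − 2 = 0; all invariant factors of ∂_3 are 1 so no torsion. So H_2 ≅ 0.
rank ∂_3 = 2, rank ∂_4 = 0 ⇒ b_3 = 2 − 2 − 0 = 0. So H_3 ≅ 0.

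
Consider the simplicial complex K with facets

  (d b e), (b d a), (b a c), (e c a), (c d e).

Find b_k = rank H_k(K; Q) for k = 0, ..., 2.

K has 5 vertices, 10 edges, 5 triangles.
rank ∂_0 = 0, rank ∂_1 = 4 ⇒ b_0 = 5 − 0 − 4 = 1; all invariant factors of ∂_1 are 1 so no torsion. So H_0 ≅ Z.
rank ∂_1 = 4, rank ∂_2 = 5 ⇒ b_1 = 10 − 4 − 5 = 1; all invariant factors of ∂_2 are 1 so no torsion. So H_1 ≅ Z.
rank ∂_2 = 5, rank ∂_3 = 0 ⇒ b_2 = 5 − 5 − 0 = 0. So H_2 ≅ 0.

b_0 = 1, b_1 = 1, b_2 = 0.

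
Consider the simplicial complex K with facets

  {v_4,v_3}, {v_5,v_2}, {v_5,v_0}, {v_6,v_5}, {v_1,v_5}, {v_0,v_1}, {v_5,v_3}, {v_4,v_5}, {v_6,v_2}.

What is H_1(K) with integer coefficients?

H_1 = Z^3.

We work with the vertex ordering v_0 < v_1 < v_2 < v_3 < v_4 < v_5 < v_6. The simplices of K, each written with vertices in increasing order, are:

  0-simplices (7): [v_0], [v_1], [v_2], [v_3], [v_4], [v_5], [v_6]
  1-simplices (9): [v_0,v_1], [v_0,v_5], [v_1,v_5], [v_2,v_5], [v_2,v_6], [v_3,v_4], [v_3,v_5], [v_4,v_5], [v_5,v_6]

so the chain groups are C_0 ≅ Z^7, C_1 ≅ Z^9.

Boundary ∂_1: C_1 → C_0 maps an edge to its endpoints' difference, ∂[p,q] = q − p. For instance
  ∂[v_0,v_1] = [v_1] − [v_0].
The resulting 7×9 matrix has rank 6, and its Smith normal form has invariant factors (1,1,1,1,1,1).

Computing H_k = (kernel of ∂_k) / (image of ∂_{k+1}):

  H_1: rank ker ∂_1 − rank ∂_2 = (9 − 6) − 0 = 3, and there is no ∂_2, so H_1 ≅ Z^3.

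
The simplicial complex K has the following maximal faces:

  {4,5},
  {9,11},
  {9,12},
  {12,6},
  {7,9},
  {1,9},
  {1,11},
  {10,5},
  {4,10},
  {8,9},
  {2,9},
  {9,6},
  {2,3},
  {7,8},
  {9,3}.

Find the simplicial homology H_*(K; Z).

Order the vertices as 1 < 2 < 3 < 4 < 5 < 6 < 7 < 8 < 9 < 10 < 11 < 12. Listing each simplex with vertices in this order, K has dimension 1 with simplices:

  0-simplices (12): [1], [2], [3], [4], [5], [6], [7], [8], [9], [10], [11], [12]
  1-simplices (15): [1,9], [1,11], [2,3], [2,9], [3,9], [4,5], [4,10], [5,10], [6,9], [6,12], [7,8], [7,9], [8,9], [9,11], [9,12]

giving chain groups C_0 ≅ Z^12, C_1 ≅ Z^15.

The boundary map ∂_1: C_1 → C_0 sends each edge [p,q] (with p < q) to q − p. For instance
  ∂[1,11] = [11] − [1].
The resulting 12×15 matrix has rank 10, and its Smith normal form has invariant factors (1,1,1,1,1,1,1,1,1,1).

Computing H_k = (kernel of ∂_k) / (image of ∂_{k+1}):

  H_0: rank C_0 − rank ∂_1 = 12 − 10 = 2, and the invariant factors of ∂_1 are all 1, so H_0 ≅ Z^2.
  H_1: rank ker ∂_1 − rank ∂_2 = (15 − 10) − 0 = 5, and there is no ∂_2, so H_1 ≅ Z^5.

As a check, the Euler characteristic is 12 − 15 = -3, which agrees with 2 − 5 = -3.

H_0 ≅ Z^2,  H_1 ≅ Z^5.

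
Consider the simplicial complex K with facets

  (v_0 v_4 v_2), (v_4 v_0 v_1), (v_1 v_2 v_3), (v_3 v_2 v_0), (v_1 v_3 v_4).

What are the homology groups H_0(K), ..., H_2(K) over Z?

H_0 = Z,  H_1 = Z,  H_2 = 0.

Take the total order v_0 < v_1 < v_2 < v_3 < v_4 on the vertex set. Then K (dimension 2) consists of the simplices:

  0-simplices (5): [v_0], [v_1], [v_2], [v_3], [v_4]
  1-simplices (10): [v_0,v_1], [v_0,v_2], [v_0,v_3], [v_0,v_4], [v_1,v_2], [v_1,v_3], [v_1,v_4], [v_2,v_3], [v_2,v_4], [v_3,v_4]
  2-simplices (5): [v_0,v_1,v_4], [v_0,v_2,v_3], [v_0,v_2,v_4], [v_1,v_2,v_3], [v_1,v_3,v_4]

giving chain groups C_0 ≅ Z^5, C_1 ≅ Z^10, C_2 ≅ Z^5.

∂_1: C_1 → C_0 sends each edge [p,q] (with p < q) to q − p.
The resulting 5×10 matrix has rank 4, and its Smith normal form has invariant factors (1,1,1,1).

Boundary ∂_2: C_2 → C_1 acts by ∂[p,q,r] = [q,r] − [p,r] + [p,q]. For instance
  ∂[v_0,v_1,v_4] = [v_1,v_4] − [v_0,v_4] + [v_0,v_1],
  ∂[v_1,v_2,v_3] = [v_2,v_3] − [v_1,v_3] + [v_1,v_2].
As a 10×5 matrix over Z this has rank 5, with invariant factors (1,1,1,1,1).

Computing H_k = (kernel of ∂_k) / (image of ∂_{k+1}):

  H_0: rank C_0 − rank ∂_1 = 5 − 4 = 1, and the invariant factors of ∂_1 are all 1, so H_0 ≅ Z.
  H_1: rank ker ∂_1 − rank ∂_2 = (10 − 4) − 5 = 1, and the invariant factors of ∂_2 are all 1, so H_1 ≅ Z.
  H_2: rank ker ∂_2 − rank ∂_3 = (5 − 5) − 0 = 0, and there is no ∂_3, so H_2 ≅ 0.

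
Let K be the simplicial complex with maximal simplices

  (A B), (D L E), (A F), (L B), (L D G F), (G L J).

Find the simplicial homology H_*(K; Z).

H_0 ≅ Z,  H_1 ≅ Z,  H_2 = 0,  H_3 = 0.

K has 8 vertices, 13 edges, 6 triangles, 1 3-simplex.
rank ∂_0 = 0, rank ∂_1 = 7 ⇒ b_0 = 8 − 0 − 7 = 1; all invariant factors of ∂_1 are 1 so no torsion. So H_0 = Z.
rank ∂_1 = 7, rank ∂_2 = 5 ⇒ b_1 = 13 − 7 − 5 = 1; all invariant factors of ∂_2 are 1 so no torsion. So H_1 = Z.
rank ∂_2 = 5, rank ∂_3 = 1 ⇒ b_2 = 6 − 5 − 1 = 0; all invariant factors of ∂_3 are 1 so no torsion. So H_2 = 0.
rank ∂_3 = 1, rank ∂_4 = 0 ⇒ b_3 = 1 − 1 − 0 = 0. So H_3 = 0.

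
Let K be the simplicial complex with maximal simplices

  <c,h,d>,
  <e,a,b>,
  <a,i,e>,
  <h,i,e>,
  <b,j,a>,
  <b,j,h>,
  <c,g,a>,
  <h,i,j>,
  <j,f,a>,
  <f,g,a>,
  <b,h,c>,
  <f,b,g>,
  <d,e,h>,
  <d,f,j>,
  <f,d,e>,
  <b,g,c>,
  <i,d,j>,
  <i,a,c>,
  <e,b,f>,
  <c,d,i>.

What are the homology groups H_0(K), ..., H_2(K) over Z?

We work with the vertex ordering a < b < c < d < e < f < g < h < i < j. The simplices of K, each written with vertices in increasing order, are:

  0-simplices (10): a, b, c, d, e, f, g, h, i, j
  1-simplices (30): ab, ac, ae, af, ag, ai, aj, bc, be, bf, bg, bh, bj, cd, cg, ch, ci, de, df, dh, di, dj, ef, eh, ei, fg, fj, hi, hj, ij
  2-simplices (20): abe, abj, acg, aci, aei, afg, afj, bcg, bch, bef, bfg, bhj, cdh, cdi, def, deh, dfj, dij, ehi, hij

giving chain groups C_0 ≅ Z^10, C_1 ≅ Z^30, C_2 ≅ Z^20.

Boundary ∂_1: C_1 → C_0 sends each edge [p,q] (with p < q) to q − p.
The 10×30 boundary matrix has rank 9 and Smith normal form diag(1,1,1,1,1,1,1,1,1).

The boundary map ∂_2: C_2 → C_1 maps a triangle to the signed sum of its edges. For instance
  ∂bcg = cg − bg + bc,
  ∂abe = be − ae + ab.
The 30×20 boundary matrix has rank 20 and Smith normal form diag(1,1,1,1,1,1,1,1,1,1,1,1,1,1,1,1,1,1,1,2).

From H_k ≅ ker(∂_k) / im(∂_{k+1}) we obtain:

  H_0: rank C_0 − rank ∂_1 = 10 − 9 = 1, and the invariant factors of ∂_1 are all 1, so H_0 = Z.
  H_1: rank ker ∂_1 − rank ∂_2 = (30 − 9) − 20 = 1, and ∂_2 has invariant factor 2 > 1, so H_1 = Z ⊕ Z/2.
  H_2: rank ker ∂_2 − rank ∂_3 = (20 − 20) − 0 = 0, and there is no ∂_3, so H_2 = 0.

(K is a triangulation of the Klein bottle.)

H_0 = Z,  H_1 = Z ⊕ Z/2,  H_2 = 0.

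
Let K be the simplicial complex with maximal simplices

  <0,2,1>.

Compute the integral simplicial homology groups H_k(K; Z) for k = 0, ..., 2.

K has 3 vertices, 3 edges, 1 triangle.
rank ∂_0 = 0, rank ∂_1 = 2 ⇒ b_0 = 3 − 0 − 2 = 1; all invariant factors of ∂_1 are 1 so no torsion. So H_0 = Z.
rank ∂_1 = 2, rank ∂_2 = 1 ⇒ b_1 = 3 − 2 − 1 = 0; all invariant factors of ∂_2 are 1 so no torsion. So H_1 = 0.
rank ∂_2 = 1, rank ∂_3 = 0 ⇒ b_2 = 1 − 1 − 0 = 0. So H_2 = 0.

H_0 = Z,  H_1 = 0,  H_2 = 0.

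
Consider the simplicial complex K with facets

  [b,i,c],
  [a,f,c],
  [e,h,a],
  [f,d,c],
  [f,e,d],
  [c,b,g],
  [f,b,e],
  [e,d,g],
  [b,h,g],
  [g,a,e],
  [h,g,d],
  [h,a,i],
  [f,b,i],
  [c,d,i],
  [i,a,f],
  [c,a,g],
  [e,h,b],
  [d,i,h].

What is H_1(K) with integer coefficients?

Order the vertices as a < b < c < d < e < f < g < h < i. Listing each simplex with vertices in this order, K has dimension 2 with simplices:

  0-simplices (9): a, b, c, d, e, f, g, h, i
  1-simplices (27): ac, ae, af, ag, ah, ai, bc, be, bf, bg, bh, bi, cd, cf, cg, ci, de, df, dg, dh, di, ef, eg, eh, fi, gh, hi
  2-simplices (18): acf, acg, aeg, aeh, afi, ahi, bcg, bci, bef, beh, bfi, bgh, cdf, cdi, def, deg, dgh, dhi

so the chain groups are C_0 ≅ Z^9, C_1 ≅ Z^27, C_2 ≅ Z^18.

∂_1: C_1 → C_0 maps an edge to its endpoints' difference, ∂[p,q] = q − p. For instance
  ∂hi = i − h.
The 9×27 boundary matrix has rank 8 and Smith normal form diag(1,1,1,1,1,1,1,1).

Boundary ∂_2: C_2 → C_1 sends each 2-simplex [p,q,r] to [q,r] − [p,r] + [p,q]. For instance
  ∂bgh = gh − bh + bg,
  ∂def = ef − df + de.
The 27×18 boundary matrix has rank 18 and Smith normal form diag(1,1,1,1,1,1,1,1,1,1,1,1,1,1,1,1,1,2).

Computing H_k = (kernel of ∂_k) / (image of ∂_{k+1}):

  H_1: rank ker ∂_1 − rank ∂_2 = (27 − 8) − 18 = 1, and ∂_2 has invariant factor 2 > 1, so H_1 ≅ Z ⊕ Z_2.

(K is a triangulation of the Klein bottle.)

H_1 = Z ⊕ Z_2.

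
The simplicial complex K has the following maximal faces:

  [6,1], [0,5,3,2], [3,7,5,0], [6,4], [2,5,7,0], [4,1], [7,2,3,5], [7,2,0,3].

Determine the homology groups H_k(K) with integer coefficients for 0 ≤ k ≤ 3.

We work with the vertex ordering 0 < 1 < 2 < 3 < 4 < 5 < 6 < 7. The simplices of K, each written with vertices in increasing order, are:

  0-simplices (8): [0], [1], [2], [3], [4], [5], [6], [7]
  1-simplices (13): [0,2], [0,3], [0,5], [0,7], [1,4], [1,6], [2,3], [2,5], [2,7], [3,5], [3,7], [4,6], [5,7]
  2-simplices (10): [0,2,3], [0,2,5], [0,2,7], [0,3,5], [0,3,7], [0,5,7], [2,3,5], [2,3,7], [2,5,7], [3,5,7]
  3-simplices (5): [0,2,3,5], [0,2,3,7], [0,2,5,7], [0,3,5,7], [2,3,5,7]

so the chain groups are C_0 ≅ Z^8, C_1 ≅ Z^13, C_2 ≅ Z^10, C_3 ≅ Z^5.

Boundary ∂_1: C_1 → C_0 sends each edge [p,q] (with p < q) to q − p.
The resulting 8×13 matrix has rank 6, and its Smith normal form has invariant factors (1,1,1,1,1,1).

The boundary map ∂_2: C_2 → C_1 maps a triangle to the signed sum of its edges. For instance
  ∂[0,2,3] = [2,3] − [0,3] + [0,2],
  ∂[3,5,7] = [5,7] − [3,7] + [3,5].
The resulting 13×10 matrix has rank 6, and its Smith normal form has invariant factors (1,1,1,1,1,1).

The boundary map ∂_3: C_3 → C_2 sends each 3-simplex σ to the alternating sum Σ_i (−1)^i (σ with its i-th vertex removed). For instance
  ∂[0,2,3,7] = [2,3,7] − [0,3,7] + [0,2,7] − [0,2,3],
  ∂[0,2,5,7] = [2,5,7] − [0,5,7] + [0,2,7] − [0,2,5].
As a 10×5 matrix over Z this has rank 4, with invariant factors (1,1,1,1).

Reading off H_k = ker ∂_k / im ∂_{k+1}:

  H_0: rank C_0 − rank ∂_1 = 8 − 6 = 2, and the invariant factors of ∂_1 are all 1, so H_0 ≅ Z^2.
  H_1: rank ker ∂_1 − rank ∂_2 = (13 − 6) − 6 = 1, and the invariant factors of ∂_2 are all 1, so H_1 ≅ Z.
  H_2: rank ker ∂_2 − rank ∂_3 = (10 − 6) − 4 = 0, and the invariant factors of ∂_3 are all 1, so H_2 ≅ 0.
  H_3: rank ker ∂_3 − rank ∂_4 = (5 − 4) − 0 = 1, and there is no ∂_4, so H_3 ≅ Z.

H_0 = Z^2,  H_1 = Z,  H_2 = 0,  H_3 = Z.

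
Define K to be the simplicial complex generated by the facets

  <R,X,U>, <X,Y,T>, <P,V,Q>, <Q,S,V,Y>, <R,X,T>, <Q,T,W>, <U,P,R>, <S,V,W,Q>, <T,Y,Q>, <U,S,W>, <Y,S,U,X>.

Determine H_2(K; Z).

H_2 ≅ 0.

Order the vertices as P < Q < R < S < T < U < V < W < X < Y. Listing each simplex with vertices in this order, K has dimension 3 with simplices:

  0-simplices (10): P, Q, R, S, T, U, V, W, X, Y
  1-simplices (26): PQ, PR, PU, PV, QS, QT, QV, QW, QY, RT, RU, RX, SU, SV, SW, SX, SY, TW, TX, TY, UW, UX, UY, VW, VY, XY
  2-simplices (19): PQV, PRU, QSV, QSW, QSY, QTW, QTY, QVW, QVY, RTX, RUX, SUW, SUX, SUY, SVW, SVY, SXY, TXY, UXY
  3-simplices (3): QSVW, QSVY, SUXY

so the chain groups are C_0 ≅ Z^10, C_1 ≅ Z^26, C_2 ≅ Z^19, C_3 ≅ Z^3.

∂_1: C_1 → C_0 sends each edge [p,q] (with p < q) to q − p. For instance
  ∂TX = X − T.
The resulting 10×26 matrix has rank 9, and its Smith normal form has invariant factors (1,1,1,1,1,1,1,1,1).

The boundary map ∂_2: C_2 → C_1 sends each 2-simplex [p,q,r] to [q,r] − [p,r] + [p,q]. For instance
  ∂TXY = XY − TY + TX,
  ∂SUX = UX − SX + SU.
This gives a 26×19 integer matrix of rank 16; reducing to Smith normal form yields diagonal entries (1,1,1,1,1,1,1,1,1,1,1,1,1,1,1,1).

∂_3: C_3 → C_2 sends each 3-simplex σ to the alternating sum Σ_i (−1)^i (σ with its i-th vertex removed). For instance
  ∂QSVY = SVY − QVY + QSY − QSV,
  ∂SUXY = UXY − SXY + SUY − SUX.
The 19×3 boundary matrix has rank 3 and Smith normal form diag(1,1,1).

Now H_k = ker ∂_k / im ∂_{k+1}, so:

  H_2: rank ker ∂_2 − rank ∂_3 = (19 − 16) − 3 = 0, and the invariant factors of ∂_3 are all 1, so H_2 = 0.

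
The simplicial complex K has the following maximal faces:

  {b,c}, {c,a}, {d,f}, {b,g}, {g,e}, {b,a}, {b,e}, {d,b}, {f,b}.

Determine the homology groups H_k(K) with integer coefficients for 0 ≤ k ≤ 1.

We work with the vertex ordering a < b < c < d < e < f < g. The simplices of K, each written with vertices in increasing order, are:

  0-simplices (7): a, b, c, d, e, f, g
  1-simplices (9): ab, ac, bc, bd, be, bf, bg, df, eg

giving chain groups C_0 ≅ Z^7, C_1 ≅ Z^9.

The boundary map ∂_1: C_1 → C_0 is given by ∂[p,q] = [q] − [p].
The 7×9 boundary matrix has rank 6 and Smith normal form diag(1,1,1,1,1,1).

Now H_k = ker ∂_k / im ∂_{k+1}, so:

  H_0: rank C_0 − rank ∂_1 = 7 − 6 = 1, and the invariant factors of ∂_1 are all 1, so H_0 ≅ Z.
  H_1: rank ker ∂_1 − rank ∂_2 = (9 − 6) − 0 = 3, and there is no ∂_2, so H_1 ≅ Z^3.

(K is a triangulation of a wedge of 3 circles.)

H_0 = Z,  H_1 = Z^3.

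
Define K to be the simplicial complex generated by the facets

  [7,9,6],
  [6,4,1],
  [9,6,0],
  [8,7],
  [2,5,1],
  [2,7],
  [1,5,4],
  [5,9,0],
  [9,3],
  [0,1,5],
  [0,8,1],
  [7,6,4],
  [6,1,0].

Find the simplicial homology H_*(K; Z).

Order the vertices as 0 < 1 < 2 < 3 < 4 < 5 < 6 < 7 < 8 < 9. Listing each simplex with vertices in this order, K has dimension 2 with simplices:

  0-simplices (10): [0], [1], [2], [3], [4], [5], [6], [7], [8], [9]
  1-simplices (21): [0,1], [0,5], [0,6], [0,8], [0,9], [1,2], [1,4], [1,5], [1,6], [1,8], [2,5], [2,7], [3,9], [4,5], [4,6], [4,7], [5,9], [6,7], [6,9], [7,8], [7,9]
  2-simplices (10): [0,1,5], [0,1,6], [0,1,8], [0,5,9], [0,6,9], [1,2,5], [1,4,5], [1,4,6], [4,6,7], [6,7,9]

Hence C_0 ≅ Z^10, C_1 ≅ Z^21, C_2 ≅ Z^10.

∂_1: C_1 → C_0 sends each edge [p,q] (with p < q) to q − p.
The resulting 10×21 matrix has rank 9, and its Smith normal form has invariant factors (1,1,1,1,1,1,1,1,1).

∂_2: C_2 → C_1 sends each 2-simplex [p,q,r] to [q,r] − [p,r] + [p,q]. For instance
  ∂[6,7,9] = [7,9] − [6,9] + [6,7],
  ∂[1,4,5] = [4,5] − [1,5] + [1,4].
The resulting 21×10 matrix has rank 10, and its Smith normal form has invariant factors (1,1,1,1,1,1,1,1,1,1).

Now H_k = ker ∂_k / im ∂_{k+1}, so:

  H_0: rank C_0 − rank ∂_1 = 10 − 9 = 1, and the invariant factors of ∂_1 are all 1, so H_0 = Z.
  H_1: rank ker ∂_1 − rank ∂_2 = (21 − 9) − 10 = 2, and the invariant factors of ∂_2 are all 1, so H_1 = Z^2.
  H_2: rank ker ∂_2 − rank ∂_3 = (10 − 10) − 0 = 0, and there is no ∂_3, so H_2 = 0.

As a check, the Euler characteristic is 10 − 21 + 10 = -1, which agrees with 1 − 2 + 0 = -1.

H_0 = Z,  H_1 = Z^2,  H_2 = 0.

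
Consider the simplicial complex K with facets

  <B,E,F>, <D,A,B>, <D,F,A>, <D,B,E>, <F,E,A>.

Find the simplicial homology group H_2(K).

Order the vertices as A < B < D < E < F. Listing each simplex with vertices in this order, K has dimension 2 with simplices:

  0-simplices (5): A, B, D, E, F
  1-simplices (10): AB, AD, AE, AF, BD, BE, BF, DE, DF, EF
  2-simplices (5): ABD, ADF, AEF, BDE, BEF

giving chain groups C_0 ≅ Z^5, C_1 ≅ Z^10, C_2 ≅ Z^5.

∂_1: C_1 → C_0 is given by ∂[p,q] = [q] − [p].
As a 5×10 matrix over Z this has rank 4, with invariant factors (1,1,1,1).

Boundary ∂_2: C_2 → C_1 sends each 2-simplex [p,q,r] to [q,r] − [p,r] + [p,q]. For instance
  ∂ADF = DF − AF + AD,
  ∂AEF = EF − AF + AE.
This gives a 10×5 integer matrix of rank 5; reducing to Smith normal form yields diagonal entries (1,1,1,1,1).

From H_k ≅ ker(∂_k) / im(∂_{k+1}) we obtain:

  H_2: rank ker ∂_2 − rank ∂_3 = (5 − 5) − 0 = 0, and there is no ∂_3, so H_2 = 0.

H_2 = 0.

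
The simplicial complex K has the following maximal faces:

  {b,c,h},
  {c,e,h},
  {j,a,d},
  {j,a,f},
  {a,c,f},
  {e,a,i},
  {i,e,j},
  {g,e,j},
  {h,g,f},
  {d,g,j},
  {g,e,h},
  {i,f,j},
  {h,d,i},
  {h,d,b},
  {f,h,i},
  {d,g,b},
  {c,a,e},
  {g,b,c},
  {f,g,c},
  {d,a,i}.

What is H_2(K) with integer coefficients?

K has 10 vertices, 30 edges, 20 triangles.
rank ∂_2 = 20, rank ∂_3 = 0 ⇒ b_2 = 20 − 20 − 0 = 0. So H_2 ≅ 0.

H_2 = 0.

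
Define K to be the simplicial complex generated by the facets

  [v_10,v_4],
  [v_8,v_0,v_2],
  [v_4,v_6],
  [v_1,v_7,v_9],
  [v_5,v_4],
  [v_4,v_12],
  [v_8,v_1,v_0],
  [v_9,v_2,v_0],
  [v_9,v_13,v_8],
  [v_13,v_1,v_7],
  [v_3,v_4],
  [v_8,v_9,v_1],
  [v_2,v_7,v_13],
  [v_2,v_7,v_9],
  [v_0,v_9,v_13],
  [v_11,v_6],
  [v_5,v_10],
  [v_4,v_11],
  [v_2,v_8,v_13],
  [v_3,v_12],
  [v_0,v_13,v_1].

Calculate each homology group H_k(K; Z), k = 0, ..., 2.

H_0 ≅ Z^2,  H_1 ≅ Z^3 × Z/2,  H_2 = 0.

Order the vertices as v_0 < v_1 < v_2 < v_3 < v_4 < v_5 < v_6 < v_7 < v_8 < v_9 < v_10 < v_11 < v_12 < v_13. Listing each simplex with vertices in this order, K has dimension 2 with simplices:

  0-simplices (14): [v_0], [v_1], [v_2], [v_3], [v_4], [v_5], [v_6], [v_7], [v_8], [v_9], [v_10], [v_11], [v_12], [v_13]
  1-simplices (27): (27 of them)
  2-simplices (12): (12 of them)

Hence C_0 ≅ Z^14, C_1 ≅ Z^27, C_2 ≅ Z^12.

∂_1: C_1 → C_0 sends each edge [p,q] (with p < q) to q − p.
The 14×27 boundary matrix has rank 12 and Smith normal form diag(1,1,1,1,1,1,1,1,1,1,1,1).

∂_2: C_2 → C_1 acts by ∂[p,q,r] = [q,r] − [p,r] + [p,q]. For instance
  ∂[v_2,v_8,v_13] = [v_8,v_13] − [v_2,v_13] + [v_2,v_8],
  ∂[v_0,v_1,v_13] = [v_1,v_13] − [v_0,v_13] + [v_0,v_1].
As a 27×12 matrix over Z this has rank 12, with invariant factors (1,1,1,1,1,1,1,1,1,1,1,2).

Now H_k = ker ∂_k / im ∂_{k+1}, so:

  H_0: rank C_0 − rank ∂_1 = 14 − 12 = 2, and the invariant factors of ∂_1 are all 1, so H_0 = Z^2.
  H_1: rank ker ∂_1 − rank ∂_2 = (27 − 12) − 12 = 3, and ∂_2 has invariant factor 2 > 1, so H_1 = Z^3 × Z/2.
  H_2: rank ker ∂_2 − rank ∂_3 = (12 − 12) − 0 = 0, and there is no ∂_3, so H_2 = 0.

As a check, the Euler characteristic is 14 − 27 + 12 = -1, which agrees with 2 − 3 + 0 = -1.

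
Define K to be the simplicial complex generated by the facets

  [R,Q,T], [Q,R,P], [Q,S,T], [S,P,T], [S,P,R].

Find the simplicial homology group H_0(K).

We work with the vertex ordering P < Q < R < S < T. The simplices of K, each written with vertices in increasing order, are:

  0-simplices (5): P, Q, R, S, T
  1-simplices (10): PQ, PR, PS, PT, QR, QS, QT, RS, RT, ST
  2-simplices (5): PQR, PRS, PST, QRT, QST

Hence C_0 ≅ Z^5, C_1 ≅ Z^10, C_2 ≅ Z^5.

∂_1: C_1 → C_0 maps an edge to its endpoints' difference, ∂[p,q] = q − p.
This gives a 5×10 integer matrix of rank 4; reducing to Smith normal form yields diagonal entries (1,1,1,1).

Boundary ∂_2: C_2 → C_1 acts by ∂[p,q,r] = [q,r] − [p,r] + [p,q]. For instance
  ∂PQR = QR − PR + PQ,
  ∂PST = ST − PT + PS.
The resulting 10×5 matrix has rank 5, and its Smith normal form has invariant factors (1,1,1,1,1).

Reading off H_k = ker ∂_k / im ∂_{k+1}:

  H_0: rank C_0 − rank ∂_1 = 5 − 4 = 1, and the invariant factors of ∂_1 are all 1, so H_0 = Z.

(K is a triangulation of the Möbius band.)

H_0 = Z.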